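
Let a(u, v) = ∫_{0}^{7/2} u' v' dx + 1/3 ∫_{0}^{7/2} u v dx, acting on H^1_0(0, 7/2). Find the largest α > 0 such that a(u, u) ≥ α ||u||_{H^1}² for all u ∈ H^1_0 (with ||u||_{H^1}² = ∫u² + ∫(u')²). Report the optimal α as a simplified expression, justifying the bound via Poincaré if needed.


α = (49 + 12*π^2)/(3*(4*π^2 + 49))

Coercivity of a(·,·) on H^1_0(0, 7/2) means a(u, u) ≥ α ||u||_{H^1}² for every u ∈ H^1_0.
The interval has length L = 7/2, and Poincaré/coercivity depend only on L. Here a(u, u) = ∫(u')² + (1/3)·∫u².
Here 0 < c = 1/3 < 1. The condition a(u,u) ≥ α||u||_{H^1}² reads (1−α)∫(u')² ≥ (α−c)∫u². Any admissible α is ≤ 1 (rapidly oscillating u have ∫u²/∫(u')² → 0), and α = 1 would force 0 ≥ (1−c)∫u², impossible since c < 1; so 1−α > 0. By the sharp Poincaré inequality on H^1_0 of an interval of length L, ∫(u')² ≥ (π/L)²∫u² with equality for the first sine mode sin(π(x−x₀)/L) (x₀ the left endpoint), so the inequality holds for all u iff (1−α)(π/L)² ≥ α − c, i.e. α ≤ ((π/L)² + c)/((π/L)² + 1) = (1 + c(L/π)²)/(1 + (L/π)²). With (π/L)² = 4*π^2/49 and c = 1/3, the largest admissible constant is α = ((π/L)² + c)/((π/L)² + 1).
Simplifying, α = (49 + 12*π^2)/(3*(4*π^2 + 49)).


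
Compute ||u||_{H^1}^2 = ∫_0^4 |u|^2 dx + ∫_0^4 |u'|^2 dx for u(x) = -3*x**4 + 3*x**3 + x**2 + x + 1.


||u||_{H^1}^2 = 4801928/15

The H^1 norm (squared) on an interval (0, L) is
  ||u||_{H^1}^2 = ∫_0^L u(x)^2 dx + ∫_0^L u'(x)^2 dx.
Compute u'(x) = -12*x**3 + 9*x**2 + 2*x + 1.
Then u(x)^2 = 9*x**8 - 18*x**7 + 3*x**6 + x**4 + 8*x**3 + 3*x**2 + 2*x + 1 and u'(x)^2 = 144*x**6 - 216*x**5 + 33*x**4 + 12*x**3 + 22*x**2 + 4*x + 1.
Integrate each monomial from 0 to 4 using ∫_0^4 c·x^n dx = c·4^(n+1)/(n+1):
  ∫_0^4 u(x)^2 dx = ∫_0^4 (9*x^8 - 18*x^7 + 3*x^6 + x^4 + 8*x^3 + 3*x^2 + 2*x + 1) dx. Term by term:
    ∫_0^4 9*x^8 dx = 262144;  ∫_0^4 -18*x^7 dx = -147456;  ∫_0^4 3*x^6 dx = 49152/7;
    ∫_0^4 x^4 dx = 1024/5;  ∫_0^4 8*x^3 dx = 512;  ∫_0^4 3*x^2 dx = 64;
    ∫_0^4 2*x dx = 16;  ∫_0^4 1 dx = 4.
  Sum: 262144 − 147456 + 49152/7 + 1024/5 + 512 + 64 + 16 + 4 = 4287868/35.
  ∫_0^4 u'(x)^2 dx = ∫_0^4 (144*x^6 - 216*x^5 + 33*x^4 + 12*x^3 + 22*x^2 + 4*x + 1) dx. Term by term:
    ∫_0^4 144*x^6 dx = 2359296/7;  ∫_0^4 -216*x^5 dx = -147456;  ∫_0^4 33*x^4 dx = 33792/5;
    ∫_0^4 12*x^3 dx = 768;  ∫_0^4 22*x^2 dx = 1408/3;  ∫_0^4 4*x dx = 32;
    ∫_0^4 1 dx = 4.
  Sum: 2359296/7 − 147456 + 33792/5 + 768 + 1408/3 + 32 + 4 = 20749892/105.
Adding: ||u||_{H^1}^2 = 4287868/35 + 20749892/105 = 4801928/15.


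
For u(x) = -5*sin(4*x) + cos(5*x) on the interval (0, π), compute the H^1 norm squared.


||u||_{H^1(0,π)}^2 = 2080/9 + 451*π/2

u'(x) = -5*sin(5*x) - 20*cos(4*x).
Expand u² and (u')² and integrate term by term on (0, π), using: for integers n ≥ 1, ∫_0^π sin²(nx) dx = ∫_0^π cos²(nx) dx = π/2; for n ≠ n', ∫_0^π sin(nx)sin(n'x) dx = ∫_0^π cos(nx)cos(n'x) dx = 0; and by product-to-sum, ∫_0^π sin(nx)cos(n'x) dx = ½∫_0^π [sin((n+n')x) + sin((n−n')x)] dx, which is 0 when n+n' is even and 2n/(n²−n'²) when n+n' is odd (it need not vanish on (0, π)).
  u² squared terms: (-5)²·∫sin(4x)² dx = 25·π/2 = 25*π/2;  (1)²·∫cos(5x)² dx = 1·π/2 = π/2.
  u² cross terms: 2·(-5)·(1)·∫sin(4x)·cos(5x) dx = -10·(-8/9) = 80/9.
  So ∫_0^π u² dx = 25*π/2 + π/2 + 80/9 = 80/9 + 13*π.
  (u')² squared terms: (-20)²·∫cos(4x)² dx = 400·π/2 = 200*π;  (-5)²·∫sin(5x)² dx = 25·π/2 = 25*π/2.
  (u')² cross terms: 2·(-20)·(-5)·∫cos(4x)·sin(5x) dx = 200·(10/9) = 2000/9.
  So ∫_0^π (u')² dx = 200*π + 25*π/2 + 2000/9 = 2000/9 + 425*π/2.
||u||_{H^1}^2 = (80/9 + 13*π) + (2000/9 + 425*π/2) = 2080/9 + 451*π/2.


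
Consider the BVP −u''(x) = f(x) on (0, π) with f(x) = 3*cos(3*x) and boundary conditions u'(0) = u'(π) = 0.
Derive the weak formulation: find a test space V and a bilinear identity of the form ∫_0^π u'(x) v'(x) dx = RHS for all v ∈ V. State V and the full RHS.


V = H^1(0, π) (no boundary constraint on v; u is determined up to an additive constant); weak form: ∫_0^π u'v' dx = ∫_0^π (3*cos(3*x)) v dx for all v ∈ V.

Multiply both sides by a test function v and integrate from 0 to π:
  ∫_0^π −u''(x) v(x) dx = ∫_0^π f(x) v(x) dx.
Integrate the LHS by parts once:
  ∫_0^π −u'' v dx = −[u'(x) v(x)]_0^π + ∫_0^π u'(x) v'(x) dx.
Thus ∫_0^π u'(x) v'(x) dx = ∫_0^π f(x) v(x) dx + [u'(x) v(x)]_0^π.
Choose V so that boundary terms are either known or forced to vanish.
u has homogeneous Neumann: u'(0) = u'(π) = 0. So [u' v]_0^π = 0·v(π) − 0·v(0) = 0 for any v; take V = H^1(0, π).
Weak formulation: find u (satisfying any essential BC) such that ∫_0^π u'(x) v'(x) dx = ∫_0^π f v dx for all v ∈ V (homogeneous Neumann, so boundary terms vanish).
Substituting f(x) = 3*cos(3*x), the right-hand side is ∫_0^π (3*cos(3*x)) v dx.
Compatibility check (pure Neumann): taking v ≡ 1 ∈ V gives 0 = ∫_0^π f dx + (0) − (0), i.e. ∫_0^π f dx must equal u'(0) − u'(π) = 0. Indeed ∫_0^π (3*cos(3*x)) dx = 0, so the data are compatible. The solution is then unique only up to an additive constant (fix it e.g. by requiring ∫_0^π u dx = 0).


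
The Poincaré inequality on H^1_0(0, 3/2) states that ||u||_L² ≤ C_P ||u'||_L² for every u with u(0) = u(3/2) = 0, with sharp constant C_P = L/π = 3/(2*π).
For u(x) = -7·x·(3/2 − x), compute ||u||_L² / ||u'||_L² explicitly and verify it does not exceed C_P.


||u||_L² / ||u'||_L² = 3*sqrt(10)/20 < C_P = 3/(2*π).

u(x) = -7·x·(3/2 − x), so u'(x) = 14*x - 21/2.
u(x) = -7·x·(3/2 − x) vanishes at x = 0 and x = 3/2, so u ∈ H^1_0(0, 3/2). Differentiate via the product rule and integrate the resulting polynomials term by term.
  ∫_0^3/2 u² dx = ∫_0^3/2 (49*x^4 - 147*x^3 + 441*x^2/4) dx. Term by term:
    ∫_0^3/2 49*x^4 dx = 11907/160;  ∫_0^3/2 -147*x^3 dx = -11907/64;  ∫_0^3/2 441*x^2/4 dx = 3969/32.
  Sum: 11907/160 − 11907/64 + 3969/32 = 3969/320.
  ∫_0^3/2 (u')² dx = ∫_0^3/2 (196*x^2 - 294*x + 441/4) dx. Term by term:
    ∫_0^3/2 196*x^2 dx = 441/2;  ∫_0^3/2 -294*x dx = -1323/4;  ∫_0^3/2 441/4 dx = 1323/8.
  Sum: 441/2 − 1323/4 + 1323/8 = 441/8.
∫_0^3/2 u² dx = 3969/320, so ||u||_L² = 63*sqrt(5)/40.
∫_0^3/2 (u')² dx = 441/8, so ||u'||_L² = 21*sqrt(2)/4.
Ratio ||u||_L² / ||u'||_L² = 3*sqrt(10)/20.
Sharp Poincaré constant on H^1_0(0, 3/2) is C_P = L/π = 3/(2*π), achieved by sin(2*π/3·x).
A polynomial bump cannot attain the sharp Poincaré constant (only the first sine eigenfunction does), so the ratio is strictly less than C_P, consistent with ||u||_L² ≤ C_P ||u'||_L².


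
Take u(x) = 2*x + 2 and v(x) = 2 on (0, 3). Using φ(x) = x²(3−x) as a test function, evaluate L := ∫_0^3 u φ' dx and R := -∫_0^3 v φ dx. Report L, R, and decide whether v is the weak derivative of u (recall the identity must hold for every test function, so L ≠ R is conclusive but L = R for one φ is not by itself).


LHS = -27/2, RHS = -27/2. Yes, v = u' weakly.

u(x) = 2*x + 2, classical derivative u'(x) = 2.
φ(x) = x²(3−x), so φ'(x) = 3*x*(2 - x).
Note φ(0) = φ(3) = 0, so the boundary term u·φ vanishes.
LHS = ∫_0^3 u(x) φ'(x) dx = ∫_0^3 (-6*x^3 + 6*x^2 + 12*x) dx. Term by term:
  ∫_0^3 -6*x^3 dx = -243/2;  ∫_0^3 6*x^2 dx = 54;  ∫_0^3 12*x dx = 54.
Sum: -243/2 + 54 + 54 = -27/2.
So LHS = -27/2.
∫_0^3 v(x) φ(x) dx = ∫_0^3 (-2*x^3 + 6*x^2) dx. Term by term:
  ∫_0^3 -2*x^3 dx = -81/2;  ∫_0^3 6*x^2 dx = 54.
Sum: -81/2 + 54 = 27/2.
So RHS = -∫_0^3 v(x) φ(x) dx = -27/2.
LHS = RHS, so the identity holds for this test φ.
Moreover u is smooth here and v(x) = u'(x) = 2 pointwise, so the identity holds for every test function. Hence v is the weak derivative of u.


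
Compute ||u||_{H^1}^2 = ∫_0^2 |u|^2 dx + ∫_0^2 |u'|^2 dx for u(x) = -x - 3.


||u||_{H^1}^2 = 104/3

The H^1 norm (squared) on an interval (0, L) is
  ||u||_{H^1}^2 = ∫_0^L u(x)^2 dx + ∫_0^L u'(x)^2 dx.
Compute u'(x) = -1.
Then u(x)^2 = x**2 + 6*x + 9 and u'(x)^2 = 1.
Integrate each monomial from 0 to 2 using ∫_0^2 c·x^n dx = c·2^(n+1)/(n+1):
  ∫_0^2 u(x)^2 dx = ∫_0^2 (x^2 + 6*x + 9) dx. Term by term:
    ∫_0^2 x^2 dx = 8/3;  ∫_0^2 6*x dx = 12;  ∫_0^2 9 dx = 18.
  Sum: 8/3 + 12 + 18 = 98/3.
  ∫_0^2 u'(x)^2 dx = ∫_0^2 (1) dx. Term by term:
    ∫_0^2 1 dx = 2.
Adding: ||u||_{H^1}^2 = 98/3 + 2 = 104/3.


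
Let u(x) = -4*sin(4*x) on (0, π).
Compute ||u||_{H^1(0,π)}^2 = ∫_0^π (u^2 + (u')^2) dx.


||u||_{H^1(0,π)}^2 = 136*π

u'(x) = -16*cos(4*x).
Expand u² and (u')² and integrate term by term on (0, π), using: for integers n ≥ 1, ∫_0^π sin²(nx) dx = ∫_0^π cos²(nx) dx = π/2; for n ≠ n', ∫_0^π sin(nx)sin(n'x) dx = ∫_0^π cos(nx)cos(n'x) dx = 0; and by product-to-sum, ∫_0^π sin(nx)cos(n'x) dx = ½∫_0^π [sin((n+n')x) + sin((n−n')x)] dx, which is 0 when n+n' is even and 2n/(n²−n'²) when n+n' is odd (it need not vanish on (0, π)).
  u² squared terms: (-4)²·∫sin(4x)² dx = 16·π/2 = 8*π.
  So ∫_0^π u² dx = 8*π.
  (u')² squared terms: (-16)²·∫cos(4x)² dx = 256·π/2 = 128*π.
  So ∫_0^π (u')² dx = 128*π.
||u||_{H^1}^2 = (8*π) + (128*π) = 136*π.


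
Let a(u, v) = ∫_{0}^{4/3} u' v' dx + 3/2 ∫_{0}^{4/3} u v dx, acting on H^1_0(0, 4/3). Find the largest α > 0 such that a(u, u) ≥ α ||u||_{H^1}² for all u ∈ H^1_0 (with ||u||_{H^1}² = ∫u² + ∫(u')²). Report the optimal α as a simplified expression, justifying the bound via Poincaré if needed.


α = 1

Coercivity of a(·,·) on H^1_0(0, 4/3) means a(u, u) ≥ α ||u||_{H^1}² for every u ∈ H^1_0.
The interval has length L = 4/3, and Poincaré/coercivity depend only on L. Here a(u, u) = ∫(u')² + (3/2)·∫u².
Here c = 3/2 ≥ 1, so a(u,u) = ∫(u')² + c∫u² ≥ ∫(u')² + ∫u² = ||u||_{H^1}², i.e. α = 1 works. No larger α is possible: a(u,u) ≥ α||u||_{H^1}² means (1−α)∫(u')² ≥ (α−c)∫u², and for the modes u_n = sin(nπ(x−x₀)/L) (x₀ the left endpoint) one has ∫u_n²/∫(u_n')² = (L/(nπ))² → 0, so a(u_n,u_n)/||u_n||_{H^1}² → 1. Hence the optimal constant is α = 1.
Therefore α = 1.


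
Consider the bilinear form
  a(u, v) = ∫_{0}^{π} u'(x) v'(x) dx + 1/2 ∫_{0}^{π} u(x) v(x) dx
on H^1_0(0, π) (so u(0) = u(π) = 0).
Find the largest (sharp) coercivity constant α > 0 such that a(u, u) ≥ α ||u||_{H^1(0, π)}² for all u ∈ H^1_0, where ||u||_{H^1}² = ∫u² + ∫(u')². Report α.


α = 3/4

Coercivity of a(·,·) on H^1_0(0, π) means a(u, u) ≥ α ||u||_{H^1}² for every u ∈ H^1_0.
The interval has length L = π, and Poincaré/coercivity depend only on L. Here a(u, u) = ∫(u')² + (1/2)·∫u².
Here 0 < c = 1/2 < 1. The condition a(u,u) ≥ α||u||_{H^1}² reads (1−α)∫(u')² ≥ (α−c)∫u². Any admissible α is ≤ 1 (rapidly oscillating u have ∫u²/∫(u')² → 0), and α = 1 would force 0 ≥ (1−c)∫u², impossible since c < 1; so 1−α > 0. By the sharp Poincaré inequality on H^1_0 of an interval of length L, ∫(u')² ≥ (π/L)²∫u² with equality for the first sine mode sin(π(x−x₀)/L) (x₀ the left endpoint), so the inequality holds for all u iff (1−α)(π/L)² ≥ α − c, i.e. α ≤ ((π/L)² + c)/((π/L)² + 1) = (1 + c(L/π)²)/(1 + (L/π)²). With (π/L)² = 1 and c = 1/2, the largest admissible constant is α = ((π/L)² + c)/((π/L)² + 1).
Simplifying, α = 3/4.


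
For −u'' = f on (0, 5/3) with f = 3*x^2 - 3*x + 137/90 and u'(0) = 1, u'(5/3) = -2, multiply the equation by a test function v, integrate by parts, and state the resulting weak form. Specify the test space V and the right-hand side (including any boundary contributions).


V = H^1(0, 5/3) (v unrestricted at boundary; u is determined up to an additive constant); weak form: ∫_0^5/3 u'v' dx = ∫_0^5/3 (3*x^2 - 3*x + 137/90) v dx − 2·v(5/3) − v(0) for all v ∈ V.

Multiply both sides by a test function v and integrate from 0 to 5/3:
  ∫_0^5/3 −u''(x) v(x) dx = ∫_0^5/3 f(x) v(x) dx.
Integrate the LHS by parts once:
  ∫_0^5/3 −u'' v dx = −[u'(x) v(x)]_0^5/3 + ∫_0^5/3 u'(x) v'(x) dx.
Thus ∫_0^5/3 u'(x) v'(x) dx = ∫_0^5/3 f(x) v(x) dx + [u'(x) v(x)]_0^5/3.
Choose V so that boundary terms are either known or forced to vanish.
u has inhomogeneous Neumann u'(0) = 1, u'(5/3) = -2. [u' v]_0^5/3 = (-2)·v(5/3) − (1)·v(0) = − 2·v(5/3) − v(0). Take V = H^1(0, 5/3); boundary term becomes part of RHS.
Weak formulation: find u (satisfying any essential BC) such that ∫_0^5/3 u'(x) v'(x) dx = ∫_0^5/3 f v dx − 2·v(5/3) − v(0) for all v ∈ V (Neumann data are natural BCs: they enter the RHS as boundary terms).
Substituting f(x) = 3*x^2 - 3*x + 137/90, the right-hand side is ∫_0^5/3 (3*x^2 - 3*x + 137/90) v dx − 2·v(5/3) − v(0).
Compatibility check (pure Neumann): taking v ≡ 1 ∈ V gives 0 = ∫_0^5/3 f dx + (-2) − (1), i.e. ∫_0^5/3 f dx must equal u'(0) − u'(5/3) = 3. Indeed ∫_0^5/3 (3*x^2 - 3*x + 137/90) dx = 3, so the data are compatible. The solution is then unique only up to an additive constant (fix it e.g. by requiring ∫_0^5/3 u dx = 0).


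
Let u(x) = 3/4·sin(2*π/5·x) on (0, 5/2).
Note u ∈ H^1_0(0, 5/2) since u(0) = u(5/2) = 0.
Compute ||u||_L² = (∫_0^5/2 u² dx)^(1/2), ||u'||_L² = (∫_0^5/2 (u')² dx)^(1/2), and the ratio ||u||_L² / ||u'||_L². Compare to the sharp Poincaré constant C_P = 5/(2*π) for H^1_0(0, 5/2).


||u||_L² / ||u'||_L² = 5/(2*π) = C_P.

u(x) = 3/4·sin(2*π/5·x), so u'(x) = 3*π*cos(2*π*x/5)/10.
Writing u(x) = A·sin(kπx/L) with A = 3/4 and k = 1, use ∫_0^L sin²(kπx/L) dx = L/2 and ∫_0^L cos²(kπx/L) dx = L/2.
u² = 9/16·sin²(2*π/5·x) and (u')² = 9*π^2/100·cos²(2*π/5·x), and each of sin², cos² integrates to L/2 = 5/4 over (0, 5/2).
∫_0^5/2 u² dx = 45/64, so ||u||_L² = 3*sqrt(5)/8.
∫_0^5/2 (u')² dx = 9*π^2/80, so ||u'||_L² = 3*sqrt(5)*π/20.
Ratio ||u||_L² / ||u'||_L² = 5/(2*π).
Sharp Poincaré constant on H^1_0(0, 5/2) is C_P = L/π = 5/(2*π), achieved by sin(2*π/5·x).
This is the k = 1 eigenfunction (up to amplitude), so the ratio equals the sharp Poincaré constant exactly.


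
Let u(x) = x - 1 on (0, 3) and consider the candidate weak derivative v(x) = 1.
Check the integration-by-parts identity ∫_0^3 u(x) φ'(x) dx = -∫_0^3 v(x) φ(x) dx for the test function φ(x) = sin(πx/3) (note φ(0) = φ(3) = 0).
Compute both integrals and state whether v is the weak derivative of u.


LHS = -6/π, RHS = -6/π. Yes, v = u' weakly.

u(x) = x - 1, classical derivative u'(x) = 1.
φ(x) = sin(πx/3), so φ'(x) = π*cos(π*x/3)/3.
Note φ(0) = φ(3) = 0, so the boundary term u·φ vanishes.
LHS = ∫_0^3 u(x) φ'(x) dx = ∫_0^3 (π*x*cos(π*x/3)/3 - π*cos(π*x/3)/3) dx. Term by term:
  ∫_0^3 -π*cos(π*x/3)/3 dx = 0;  ∫_0^3 π*x*cos(π*x/3)/3 dx = -6/π.
Sum: 0 − 6/π = -6/π.
So LHS = -6/π.
∫_0^3 v(x) φ(x) dx = ∫_0^3 (sin(π*x/3)) dx. Term by term:
  ∫_0^3 sin(π*x/3) dx = 6/π.
So RHS = -∫_0^3 v(x) φ(x) dx = -6/π.
LHS = RHS, so the identity holds for this test φ.
Moreover u is smooth here and v(x) = u'(x) = 1 pointwise, so the identity holds for every test function. Hence v is the weak derivative of u.


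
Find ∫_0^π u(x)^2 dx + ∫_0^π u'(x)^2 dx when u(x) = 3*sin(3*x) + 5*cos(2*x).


||u||_{H^1(0,π)}^2 = 180 + 215*π/2

u'(x) = -10*sin(2*x) + 9*cos(3*x).
Expand u² and (u')² and integrate term by term on (0, π), using: for integers n ≥ 1, ∫_0^π sin²(nx) dx = ∫_0^π cos²(nx) dx = π/2; for n ≠ n', ∫_0^π sin(nx)sin(n'x) dx = ∫_0^π cos(nx)cos(n'x) dx = 0; and by product-to-sum, ∫_0^π sin(nx)cos(n'x) dx = ½∫_0^π [sin((n+n')x) + sin((n−n')x)] dx, which is 0 when n+n' is even and 2n/(n²−n'²) when n+n' is odd (it need not vanish on (0, π)).
  u² squared terms: (3)²·∫sin(3x)² dx = 9·π/2 = 9*π/2;  (5)²·∫cos(2x)² dx = 25·π/2 = 25*π/2.
  u² cross terms: 2·(3)·(5)·∫sin(3x)·cos(2x) dx = 30·(6/5) = 36.
  So ∫_0^π u² dx = 9*π/2 + 25*π/2 + 36 = 36 + 17*π.
  (u')² squared terms: (-10)²·∫sin(2x)² dx = 100·π/2 = 50*π;  (9)²·∫cos(3x)² dx = 81·π/2 = 81*π/2.
  (u')² cross terms: 2·(-10)·(9)·∫sin(2x)·cos(3x) dx = -180·(-4/5) = 144.
  So ∫_0^π (u')² dx = 50*π + 81*π/2 + 144 = 144 + 181*π/2.
||u||_{H^1}^2 = (36 + 17*π) + (144 + 181*π/2) = 180 + 215*π/2.


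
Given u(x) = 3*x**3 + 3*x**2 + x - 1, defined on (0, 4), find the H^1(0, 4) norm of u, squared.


||u||_{H^1}^2 = 6411224/105

The H^1 norm (squared) on an interval (0, L) is
  ||u||_{H^1}^2 = ∫_0^L u(x)^2 dx + ∫_0^L u'(x)^2 dx.
Compute u'(x) = 9*x**2 + 6*x + 1.
Then u(x)^2 = 9*x**6 + 18*x**5 + 15*x**4 - 5*x**2 - 2*x + 1 and u'(x)^2 = 81*x**4 + 108*x**3 + 54*x**2 + 12*x + 1.
Integrate each monomial from 0 to 4 using ∫_0^4 c·x^n dx = c·4^(n+1)/(n+1):
  ∫_0^4 u(x)^2 dx = ∫_0^4 (9*x^6 + 18*x^5 + 15*x^4 - 5*x^2 - 2*x + 1) dx. Term by term:
    ∫_0^4 9*x^6 dx = 147456/7;  ∫_0^4 18*x^5 dx = 12288;  ∫_0^4 15*x^4 dx = 3072;
    ∫_0^4 -5*x^2 dx = -320/3;  ∫_0^4 -2*x dx = -16;  ∫_0^4 1 dx = 4.
  Sum: 147456/7 + 12288 + 3072 − 320/3 − 16 + 4 = 762436/21.
  ∫_0^4 u'(x)^2 dx = ∫_0^4 (81*x^4 + 108*x^3 + 54*x^2 + 12*x + 1) dx. Term by term:
    ∫_0^4 81*x^4 dx = 82944/5;  ∫_0^4 108*x^3 dx = 6912;  ∫_0^4 54*x^2 dx = 1152;
    ∫_0^4 12*x dx = 96;  ∫_0^4 1 dx = 4.
  Sum: 82944/5 + 6912 + 1152 + 96 + 4 = 123764/5.
Adding: ||u||_{H^1}^2 = 762436/21 + 123764/5 = 6411224/105.


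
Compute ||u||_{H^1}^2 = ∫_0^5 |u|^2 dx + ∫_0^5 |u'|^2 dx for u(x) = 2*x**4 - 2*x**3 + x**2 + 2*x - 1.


||u||_{H^1}^2 = 67968725/63

The H^1 norm (squared) on an interval (0, L) is
  ||u||_{H^1}^2 = ∫_0^L u(x)^2 dx + ∫_0^L u'(x)^2 dx.
Compute u'(x) = 8*x**3 - 6*x**2 + 2*x + 2.
Then u(x)^2 = 4*x**8 - 8*x**7 + 8*x**6 + 4*x**5 - 11*x**4 + 8*x**3 + 2*x**2 - 4*x + 1 and u'(x)^2 = 64*x**6 - 96*x**5 + 68*x**4 + 8*x**3 - 20*x**2 + 8*x + 4.
Integrate each monomial from 0 to 5 using ∫_0^5 c·x^n dx = c·5^(n+1)/(n+1):
  ∫_0^5 u(x)^2 dx = ∫_0^5 (4*x^8 - 8*x^7 + 8*x^6 + 4*x^5 - 11*x^4 + 8*x^3 + 2*x^2 - 4*x + 1) dx. Term by term:
    ∫_0^5 4*x^8 dx = 7812500/9;  ∫_0^5 -8*x^7 dx = -390625;  ∫_0^5 8*x^6 dx = 625000/7;
    ∫_0^5 4*x^5 dx = 31250/3;  ∫_0^5 -11*x^4 dx = -6875;  ∫_0^5 8*x^3 dx = 1250;
    ∫_0^5 2*x^2 dx = 250/3;  ∫_0^5 -4*x dx = -50;  ∫_0^5 1 dx = 5.
  Sum: 7812500/9 − 390625 + 625000/7 + 31250/3 − 6875 + 1250 + 250/3 − 50 + 5 = 36007415/63.
  ∫_0^5 u'(x)^2 dx = ∫_0^5 (64*x^6 - 96*x^5 + 68*x^4 + 8*x^3 - 20*x^2 + 8*x + 4) dx. Term by term:
    ∫_0^5 64*x^6 dx = 5000000/7;  ∫_0^5 -96*x^5 dx = -250000;  ∫_0^5 68*x^4 dx = 42500;
    ∫_0^5 8*x^3 dx = 1250;  ∫_0^5 -20*x^2 dx = -2500/3;  ∫_0^5 8*x dx = 100;
    ∫_0^5 4 dx = 20.
  Sum: 5000000/7 − 250000 + 42500 + 1250 − 2500/3 + 100 + 20 = 10653770/21.
Adding: ||u||_{H^1}^2 = 36007415/63 + 10653770/21 = 67968725/63.


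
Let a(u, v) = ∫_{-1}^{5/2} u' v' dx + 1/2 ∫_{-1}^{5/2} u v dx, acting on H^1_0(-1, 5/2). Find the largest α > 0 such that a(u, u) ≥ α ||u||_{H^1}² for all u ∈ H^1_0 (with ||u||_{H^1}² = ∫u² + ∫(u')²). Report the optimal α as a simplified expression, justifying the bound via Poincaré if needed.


α = (49 + 8*π^2)/(2*(4*π^2 + 49))

Coercivity of a(·,·) on H^1_0(-1, 5/2) means a(u, u) ≥ α ||u||_{H^1}² for every u ∈ H^1_0.
The interval has length L = 7/2, and Poincaré/coercivity depend only on L. Here a(u, u) = ∫(u')² + (1/2)·∫u².
Here 0 < c = 1/2 < 1. The condition a(u,u) ≥ α||u||_{H^1}² reads (1−α)∫(u')² ≥ (α−c)∫u². Any admissible α is ≤ 1 (rapidly oscillating u have ∫u²/∫(u')² → 0), and α = 1 would force 0 ≥ (1−c)∫u², impossible since c < 1; so 1−α > 0. By the sharp Poincaré inequality on H^1_0 of an interval of length L, ∫(u')² ≥ (π/L)²∫u² with equality for the first sine mode sin(π(x−x₀)/L) (x₀ the left endpoint), so the inequality holds for all u iff (1−α)(π/L)² ≥ α − c, i.e. α ≤ ((π/L)² + c)/((π/L)² + 1) = (1 + c(L/π)²)/(1 + (L/π)²). With (π/L)² = 4*π^2/49 and c = 1/2, the largest admissible constant is α = ((π/L)² + c)/((π/L)² + 1).
Simplifying, α = (49 + 8*π^2)/(2*(4*π^2 + 49)).


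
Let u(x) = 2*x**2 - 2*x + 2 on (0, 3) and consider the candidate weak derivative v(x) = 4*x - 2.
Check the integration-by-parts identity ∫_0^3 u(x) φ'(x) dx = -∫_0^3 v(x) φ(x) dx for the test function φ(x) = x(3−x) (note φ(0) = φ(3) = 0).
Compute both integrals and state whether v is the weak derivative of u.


LHS = -18, RHS = -18. Yes, v = u' weakly.

u(x) = 2*x**2 - 2*x + 2, classical derivative u'(x) = 4*x - 2.
φ(x) = x(3−x), so φ'(x) = 3 - 2*x.
Note φ(0) = φ(3) = 0, so the boundary term u·φ vanishes.
LHS = ∫_0^3 u(x) φ'(x) dx = ∫_0^3 (-4*x^3 + 10*x^2 - 10*x + 6) dx. Term by term:
  ∫_0^3 -4*x^3 dx = -81;  ∫_0^3 10*x^2 dx = 90;  ∫_0^3 -10*x dx = -45;
  ∫_0^3 6 dx = 18.
Sum: -81 + 90 − 45 + 18 = -18.
So LHS = -18.
∫_0^3 v(x) φ(x) dx = ∫_0^3 (-4*x^3 + 14*x^2 - 6*x) dx. Term by term:
  ∫_0^3 -4*x^3 dx = -81;  ∫_0^3 14*x^2 dx = 126;  ∫_0^3 -6*x dx = -27.
Sum: -81 + 126 − 27 = 18.
So RHS = -∫_0^3 v(x) φ(x) dx = -18.
LHS = RHS, so the identity holds for this test φ.
Moreover u is smooth here and v(x) = u'(x) = 4*x - 2 pointwise, so the identity holds for every test function. Hence v is the weak derivative of u.


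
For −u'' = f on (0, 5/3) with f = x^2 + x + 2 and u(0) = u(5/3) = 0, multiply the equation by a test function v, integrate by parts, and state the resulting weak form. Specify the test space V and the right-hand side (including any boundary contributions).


V = H^1_0(0, 5/3) (so v(0) = v(5/3) = 0); weak form: ∫_0^5/3 u'v' dx = ∫_0^5/3 (x^2 + x + 2) v dx for all v ∈ V.

Multiply both sides by a test function v and integrate from 0 to 5/3:
  ∫_0^5/3 −u''(x) v(x) dx = ∫_0^5/3 f(x) v(x) dx.
Integrate the LHS by parts once:
  ∫_0^5/3 −u'' v dx = −[u'(x) v(x)]_0^5/3 + ∫_0^5/3 u'(x) v'(x) dx.
Thus ∫_0^5/3 u'(x) v'(x) dx = ∫_0^5/3 f(x) v(x) dx + [u'(x) v(x)]_0^5/3.
Choose V so that boundary terms are either known or forced to vanish.
u is Dirichlet: u(0) = u(5/3) = 0. Let V = H^1_0(0, 5/3); then v(0) = v(5/3) = 0, and [u' v]_0^5/3 = 0.
Weak formulation: find u (satisfying any essential BC) such that ∫_0^5/3 u'(x) v'(x) dx = ∫_0^5/3 f v dx for all v ∈ V.
Substituting f(x) = x^2 + x + 2, the right-hand side is ∫_0^5/3 (x^2 + x + 2) v dx.


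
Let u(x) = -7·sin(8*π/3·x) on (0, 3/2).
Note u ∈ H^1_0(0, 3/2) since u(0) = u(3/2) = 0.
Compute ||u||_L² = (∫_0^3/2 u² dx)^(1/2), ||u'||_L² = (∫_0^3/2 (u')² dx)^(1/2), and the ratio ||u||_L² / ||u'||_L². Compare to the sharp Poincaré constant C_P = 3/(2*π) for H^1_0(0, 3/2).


||u||_L² / ||u'||_L² = 3/(8*π) < C_P = 3/(2*π).

u(x) = -7·sin(8*π/3·x), so u'(x) = -56*π*cos(8*π*x/3)/3.
Writing u(x) = A·sin(kπx/L) with A = -7 and k = 4, use ∫_0^L sin²(kπx/L) dx = L/2 and ∫_0^L cos²(kπx/L) dx = L/2.
u² = 49·sin²(8*π/3·x) and (u')² = 3136*π^2/9·cos²(8*π/3·x), and each of sin², cos² integrates to L/2 = 3/4 over (0, 3/2).
∫_0^3/2 u² dx = 147/4, so ||u||_L² = 7*sqrt(3)/2.
∫_0^3/2 (u')² dx = 784*π^2/3, so ||u'||_L² = 28*sqrt(3)*π/3.
Ratio ||u||_L² / ||u'||_L² = 3/(8*π).
Sharp Poincaré constant on H^1_0(0, 3/2) is C_P = L/π = 3/(2*π), achieved by sin(2*π/3·x).
This is the k = 4 harmonic; the ratio L/(kπ) is strictly less than C_P = L/π, consistent with the sharp inequality ||u||_L² ≤ C_P ||u'||_L².


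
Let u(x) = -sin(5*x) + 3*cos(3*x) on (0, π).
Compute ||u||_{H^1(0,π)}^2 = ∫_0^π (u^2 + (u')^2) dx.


||u||_{H^1(0,π)}^2 = 58*π

u'(x) = -9*sin(3*x) - 5*cos(5*x).
Expand u² and (u')² and integrate term by term on (0, π), using: for integers n ≥ 1, ∫_0^π sin²(nx) dx = ∫_0^π cos²(nx) dx = π/2; for n ≠ n', ∫_0^π sin(nx)sin(n'x) dx = ∫_0^π cos(nx)cos(n'x) dx = 0; and by product-to-sum, ∫_0^π sin(nx)cos(n'x) dx = ½∫_0^π [sin((n+n')x) + sin((n−n')x)] dx, which is 0 when n+n' is even and 2n/(n²−n'²) when n+n' is odd (it need not vanish on (0, π)).
  u² squared terms: (-1)²·∫sin(5x)² dx = 1·π/2 = π/2;  (3)²·∫cos(3x)² dx = 9·π/2 = 9*π/2.
  u² cross terms: 2·(-1)·(3)·∫sin(5x)·cos(3x) dx = -6·(0) = 0.
  So ∫_0^π u² dx = π/2 + 9*π/2 + 0 = 5*π.
  (u')² squared terms: (-9)²·∫sin(3x)² dx = 81·π/2 = 81*π/2;  (-5)²·∫cos(5x)² dx = 25·π/2 = 25*π/2.
  (u')² cross terms: 2·(-9)·(-5)·∫sin(3x)·cos(5x) dx = 90·(0) = 0.
  So ∫_0^π (u')² dx = 81*π/2 + 25*π/2 + 0 = 53*π.
||u||_{H^1}^2 = (5*π) + (53*π) = 58*π.


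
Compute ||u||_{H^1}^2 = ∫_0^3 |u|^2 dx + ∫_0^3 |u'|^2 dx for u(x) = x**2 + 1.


||u||_{H^1}^2 = 528/5

The H^1 norm (squared) on an interval (0, L) is
  ||u||_{H^1}^2 = ∫_0^L u(x)^2 dx + ∫_0^L u'(x)^2 dx.
Compute u'(x) = 2*x.
Then u(x)^2 = x**4 + 2*x**2 + 1 and u'(x)^2 = 4*x**2.
Integrate each monomial from 0 to 3 using ∫_0^3 c·x^n dx = c·3^(n+1)/(n+1):
  ∫_0^3 u(x)^2 dx = ∫_0^3 (x^4 + 2*x^2 + 1) dx. Term by term:
    ∫_0^3 x^4 dx = 243/5;  ∫_0^3 2*x^2 dx = 18;  ∫_0^3 1 dx = 3.
  Sum: 243/5 + 18 + 3 = 348/5.
  ∫_0^3 u'(x)^2 dx = ∫_0^3 (4*x^2) dx. Term by term:
    ∫_0^3 4*x^2 dx = 36.
Adding: ||u||_{H^1}^2 = 348/5 + 36 = 528/5.


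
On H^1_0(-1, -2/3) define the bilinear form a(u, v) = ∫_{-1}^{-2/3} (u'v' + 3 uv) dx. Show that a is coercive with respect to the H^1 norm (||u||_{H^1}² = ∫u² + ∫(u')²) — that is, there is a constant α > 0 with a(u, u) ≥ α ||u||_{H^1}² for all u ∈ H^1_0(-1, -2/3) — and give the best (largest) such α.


α = 1

Coercivity of a(·,·) on H^1_0(-1, -2/3) means a(u, u) ≥ α ||u||_{H^1}² for every u ∈ H^1_0.
The interval has length L = 1/3, and Poincaré/coercivity depend only on L. Here a(u, u) = ∫(u')² + (3)·∫u².
Here c = 3 ≥ 1, so a(u,u) = ∫(u')² + c∫u² ≥ ∫(u')² + ∫u² = ||u||_{H^1}², i.e. α = 1 works. No larger α is possible: a(u,u) ≥ α||u||_{H^1}² means (1−α)∫(u')² ≥ (α−c)∫u², and for the modes u_n = sin(nπ(x−x₀)/L) (x₀ the left endpoint) one has ∫u_n²/∫(u_n')² = (L/(nπ))² → 0, so a(u_n,u_n)/||u_n||_{H^1}² → 1. Hence the optimal constant is α = 1.
Therefore α = 1.


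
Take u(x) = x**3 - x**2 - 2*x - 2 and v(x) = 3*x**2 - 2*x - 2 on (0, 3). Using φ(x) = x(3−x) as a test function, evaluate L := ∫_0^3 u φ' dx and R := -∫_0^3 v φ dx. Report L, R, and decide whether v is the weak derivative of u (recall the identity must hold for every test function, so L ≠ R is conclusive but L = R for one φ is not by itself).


LHS = -279/20, RHS = -279/20. Yes, v = u' weakly.

u(x) = x**3 - x**2 - 2*x - 2, classical derivative u'(x) = 3*x**2 - 2*x - 2.
φ(x) = x(3−x), so φ'(x) = 3 - 2*x.
Note φ(0) = φ(3) = 0, so the boundary term u·φ vanishes.
LHS = ∫_0^3 u(x) φ'(x) dx = ∫_0^3 (-2*x^4 + 5*x^3 + x^2 - 2*x - 6) dx. Term by term:
  ∫_0^3 -2*x^4 dx = -486/5;  ∫_0^3 5*x^3 dx = 405/4;  ∫_0^3 x^2 dx = 9;
  ∫_0^3 -2*x dx = -9;  ∫_0^3 -6 dx = -18.
Sum: -486/5 + 405/4 + 9 − 9 − 18 = -279/20.
So LHS = -279/20.
∫_0^3 v(x) φ(x) dx = ∫_0^3 (-3*x^4 + 11*x^3 - 4*x^2 - 6*x) dx. Term by term:
  ∫_0^3 -3*x^4 dx = -729/5;  ∫_0^3 11*x^3 dx = 891/4;  ∫_0^3 -4*x^2 dx = -36;
  ∫_0^3 -6*x dx = -27.
Sum: -729/5 + 891/4 − 36 − 27 = 279/20.
So RHS = -∫_0^3 v(x) φ(x) dx = -279/20.
LHS = RHS, so the identity holds for this test φ.
Moreover u is smooth here and v(x) = u'(x) = 3*x**2 - 2*x - 2 pointwise, so the identity holds for every test function. Hence v is the weak derivative of u.


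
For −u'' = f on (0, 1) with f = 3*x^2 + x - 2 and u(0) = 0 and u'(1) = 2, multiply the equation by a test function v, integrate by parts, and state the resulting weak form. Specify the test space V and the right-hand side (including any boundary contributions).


V = {v ∈ H^1(0, 1) : v(0) = 0} (test functions vanish at x = 0 where u is specified); weak form: ∫_0^1 u'v' dx = ∫_0^1 (3*x^2 + x - 2) v dx + 2·v(1) for all v ∈ V.

Multiply both sides by a test function v and integrate from 0 to 1:
  ∫_0^1 −u''(x) v(x) dx = ∫_0^1 f(x) v(x) dx.
Integrate the LHS by parts once:
  ∫_0^1 −u'' v dx = −[u'(x) v(x)]_0^1 + ∫_0^1 u'(x) v'(x) dx.
Thus ∫_0^1 u'(x) v'(x) dx = ∫_0^1 f(x) v(x) dx + [u'(x) v(x)]_0^1.
Choose V so that boundary terms are either known or forced to vanish.
Mixed BC: u(0) = 0 (Dirichlet) and u'(1) = 2 (Neumann). Define V = {v ∈ H^1(0, 1) : v(0) = 0}. Then [u' v]_0^1 = u'(1)·v(1) − u'(0)·0 = 2·v(1).
Weak formulation: find u (satisfying any essential BC) such that ∫_0^1 u'(x) v'(x) dx = ∫_0^1 f v dx + 2·v(1) for all v ∈ V (Dirichlet at 0 absorbed into V; Neumann datum at x = 1 contributes the boundary term).
Substituting f(x) = 3*x^2 + x - 2, the right-hand side is ∫_0^1 (3*x^2 + x - 2) v dx + 2·v(1).


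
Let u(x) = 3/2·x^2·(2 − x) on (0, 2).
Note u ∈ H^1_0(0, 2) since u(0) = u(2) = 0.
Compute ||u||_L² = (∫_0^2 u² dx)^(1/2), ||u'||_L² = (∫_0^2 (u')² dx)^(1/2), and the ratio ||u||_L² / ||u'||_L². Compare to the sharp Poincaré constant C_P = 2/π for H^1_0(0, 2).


||u||_L² / ||u'||_L² = sqrt(14)/7 < C_P = 2/π.

u(x) = 3/2·x^2·(2 − x), so u'(x) = 3*x*(4 - 3*x)/2.
u(x) = 3/2·x^2·(2 − x) vanishes at x = 0 and x = 2, so u ∈ H^1_0(0, 2). Differentiate via the product rule and integrate the resulting polynomials term by term.
  ∫_0^2 u² dx = ∫_0^2 (9*x^6/4 - 9*x^5 + 9*x^4) dx. Term by term:
    ∫_0^2 9*x^6/4 dx = 288/7;  ∫_0^2 -9*x^5 dx = -96;  ∫_0^2 9*x^4 dx = 288/5.
  Sum: 288/7 − 96 + 288/5 = 96/35.
  ∫_0^2 (u')² dx = ∫_0^2 (81*x^4/4 - 54*x^3 + 36*x^2) dx. Term by term:
    ∫_0^2 81*x^4/4 dx = 648/5;  ∫_0^2 -54*x^3 dx = -216;  ∫_0^2 36*x^2 dx = 96.
  Sum: 648/5 − 216 + 96 = 48/5.
∫_0^2 u² dx = 96/35, so ||u||_L² = 4*sqrt(210)/35.
∫_0^2 (u')² dx = 48/5, so ||u'||_L² = 4*sqrt(15)/5.
Ratio ||u||_L² / ||u'||_L² = sqrt(14)/7.
Sharp Poincaré constant on H^1_0(0, 2) is C_P = L/π = 2/π, achieved by sin(π/2·x).
A polynomial bump cannot attain the sharp Poincaré constant (only the first sine eigenfunction does), so the ratio is strictly less than C_P, consistent with ||u||_L² ≤ C_P ||u'||_L².


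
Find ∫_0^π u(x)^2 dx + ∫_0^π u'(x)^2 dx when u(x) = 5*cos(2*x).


||u||_{H^1(0,π)}^2 = 125*π/2

u'(x) = -10*sin(2*x).
Expand u² and (u')² and integrate term by term on (0, π), using: for integers n ≥ 1, ∫_0^π sin²(nx) dx = ∫_0^π cos²(nx) dx = π/2; for n ≠ n', ∫_0^π sin(nx)sin(n'x) dx = ∫_0^π cos(nx)cos(n'x) dx = 0; and by product-to-sum, ∫_0^π sin(nx)cos(n'x) dx = ½∫_0^π [sin((n+n')x) + sin((n−n')x)] dx, which is 0 when n+n' is even and 2n/(n²−n'²) when n+n' is odd (it need not vanish on (0, π)).
  u² squared terms: (5)²·∫cos(2x)² dx = 25·π/2 = 25*π/2.
  So ∫_0^π u² dx = 25*π/2.
  (u')² squared terms: (-10)²·∫sin(2x)² dx = 100·π/2 = 50*π.
  So ∫_0^π (u')² dx = 50*π.
||u||_{H^1}^2 = (25*π/2) + (50*π) = 125*π/2.


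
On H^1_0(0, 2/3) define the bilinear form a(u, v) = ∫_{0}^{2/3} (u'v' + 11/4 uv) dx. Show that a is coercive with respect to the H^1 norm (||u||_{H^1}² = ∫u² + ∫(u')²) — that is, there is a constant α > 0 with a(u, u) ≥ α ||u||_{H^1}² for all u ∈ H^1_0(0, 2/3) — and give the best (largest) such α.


α = 1

Coercivity of a(·,·) on H^1_0(0, 2/3) means a(u, u) ≥ α ||u||_{H^1}² for every u ∈ H^1_0.
The interval has length L = 2/3, and Poincaré/coercivity depend only on L. Here a(u, u) = ∫(u')² + (11/4)·∫u².
Here c = 11/4 ≥ 1, so a(u,u) = ∫(u')² + c∫u² ≥ ∫(u')² + ∫u² = ||u||_{H^1}², i.e. α = 1 works. No larger α is possible: a(u,u) ≥ α||u||_{H^1}² means (1−α)∫(u')² ≥ (α−c)∫u², and for the modes u_n = sin(nπ(x−x₀)/L) (x₀ the left endpoint) one has ∫u_n²/∫(u_n')² = (L/(nπ))² → 0, so a(u_n,u_n)/||u_n||_{H^1}² → 1. Hence the optimal constant is α = 1.
Therefore α = 1.


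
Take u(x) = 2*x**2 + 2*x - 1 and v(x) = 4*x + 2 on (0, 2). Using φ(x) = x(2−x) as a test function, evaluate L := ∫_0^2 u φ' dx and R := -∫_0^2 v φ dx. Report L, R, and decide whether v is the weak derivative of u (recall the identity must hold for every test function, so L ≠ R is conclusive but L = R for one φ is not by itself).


LHS = -8, RHS = -8. Yes, v = u' weakly.

u(x) = 2*x**2 + 2*x - 1, classical derivative u'(x) = 4*x + 2.
φ(x) = x(2−x), so φ'(x) = 2 - 2*x.
Note φ(0) = φ(2) = 0, so the boundary term u·φ vanishes.
LHS = ∫_0^2 u(x) φ'(x) dx = ∫_0^2 (-4*x^3 + 6*x - 2) dx. Term by term:
  ∫_0^2 -4*x^3 dx = -16;  ∫_0^2 6*x dx = 12;  ∫_0^2 -2 dx = -4.
Sum: -16 + 12 − 4 = -8.
So LHS = -8.
∫_0^2 v(x) φ(x) dx = ∫_0^2 (-4*x^3 + 6*x^2 + 4*x) dx. Term by term:
  ∫_0^2 -4*x^3 dx = -16;  ∫_0^2 6*x^2 dx = 16;  ∫_0^2 4*x dx = 8.
Sum: -16 + 16 + 8 = 8.
So RHS = -∫_0^2 v(x) φ(x) dx = -8.
LHS = RHS, so the identity holds for this test φ.
Moreover u is smooth here and v(x) = u'(x) = 4*x + 2 pointwise, so the identity holds for every test function. Hence v is the weak derivative of u.


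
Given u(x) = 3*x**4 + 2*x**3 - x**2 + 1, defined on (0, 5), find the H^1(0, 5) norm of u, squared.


||u||_{H^1}^2 = 188256835/42

The H^1 norm (squared) on an interval (0, L) is
  ||u||_{H^1}^2 = ∫_0^L u(x)^2 dx + ∫_0^L u'(x)^2 dx.
Compute u'(x) = 12*x**3 + 6*x**2 - 2*x.
Then u(x)^2 = 9*x**8 + 12*x**7 - 2*x**6 - 4*x**5 + 7*x**4 + 4*x**3 - 2*x**2 + 1 and u'(x)^2 = 144*x**6 + 144*x**5 - 12*x**4 - 24*x**3 + 4*x**2.
Integrate each monomial from 0 to 5 using ∫_0^5 c·x^n dx = c·5^(n+1)/(n+1):
  ∫_0^5 u(x)^2 dx = ∫_0^5 (9*x^8 + 12*x^7 - 2*x^6 - 4*x^5 + 7*x^4 + 4*x^3 - 2*x^2 + 1) dx. Term by term:
    ∫_0^5 9*x^8 dx = 1953125;  ∫_0^5 12*x^7 dx = 1171875/2;  ∫_0^5 -2*x^6 dx = -156250/7;
    ∫_0^5 -4*x^5 dx = -31250/3;  ∫_0^5 7*x^4 dx = 4375;  ∫_0^5 4*x^3 dx = 625;
    ∫_0^5 -2*x^2 dx = -250/3;  ∫_0^5 1 dx = 5.
  Sum: 1953125 + 1171875/2 − 156250/7 − 31250/3 + 4375 + 625 − 250/3 + 5 = 35157445/14.
  ∫_0^5 u'(x)^2 dx = ∫_0^5 (144*x^6 + 144*x^5 - 12*x^4 - 24*x^3 + 4*x^2) dx. Term by term:
    ∫_0^5 144*x^6 dx = 11250000/7;  ∫_0^5 144*x^5 dx = 375000;  ∫_0^5 -12*x^4 dx = -7500;
    ∫_0^5 -24*x^3 dx = -3750;  ∫_0^5 4*x^2 dx = 500/3.
  Sum: 11250000/7 + 375000 − 7500 − 3750 + 500/3 = 41392250/21.
Adding: ||u||_{H^1}^2 = 35157445/14 + 41392250/21 = 188256835/42.


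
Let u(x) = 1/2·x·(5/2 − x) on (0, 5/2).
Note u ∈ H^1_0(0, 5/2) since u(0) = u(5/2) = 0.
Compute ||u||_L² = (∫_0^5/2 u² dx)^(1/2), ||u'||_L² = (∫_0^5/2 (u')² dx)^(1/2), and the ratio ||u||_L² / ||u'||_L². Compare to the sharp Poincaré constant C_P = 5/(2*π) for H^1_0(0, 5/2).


||u||_L² / ||u'||_L² = sqrt(10)/4 < C_P = 5/(2*π).

u(x) = 1/2·x·(5/2 − x), so u'(x) = 5/4 - x.
u(x) = 1/2·x·(5/2 − x) vanishes at x = 0 and x = 5/2, so u ∈ H^1_0(0, 5/2). Differentiate via the product rule and integrate the resulting polynomials term by term.
  ∫_0^5/2 u² dx = ∫_0^5/2 (x^4/4 - 5*x^3/4 + 25*x^2/16) dx. Term by term:
    ∫_0^5/2 x^4/4 dx = 625/128;  ∫_0^5/2 -5*x^3/4 dx = -3125/256;  ∫_0^5/2 25*x^2/16 dx = 3125/384.
  Sum: 625/128 − 3125/256 + 3125/384 = 625/768.
  ∫_0^5/2 (u')² dx = ∫_0^5/2 (x^2 - 5*x/2 + 25/16) dx. Term by term:
    ∫_0^5/2 x^2 dx = 125/24;  ∫_0^5/2 -5*x/2 dx = -125/16;  ∫_0^5/2 25/16 dx = 125/32.
  Sum: 125/24 − 125/16 + 125/32 = 125/96.
∫_0^5/2 u² dx = 625/768, so ||u||_L² = 25*sqrt(3)/48.
∫_0^5/2 (u')² dx = 125/96, so ||u'||_L² = 5*sqrt(30)/24.
Ratio ||u||_L² / ||u'||_L² = sqrt(10)/4.
Sharp Poincaré constant on H^1_0(0, 5/2) is C_P = L/π = 5/(2*π), achieved by sin(2*π/5·x).
A polynomial bump cannot attain the sharp Poincaré constant (only the first sine eigenfunction does), so the ratio is strictly less than C_P, consistent with ||u||_L² ≤ C_P ||u'||_L².


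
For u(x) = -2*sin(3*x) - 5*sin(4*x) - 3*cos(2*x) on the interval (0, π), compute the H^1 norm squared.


||u||_{H^1(0,π)}^2 = 72 + 255*π

u'(x) = 6*sin(2*x) - 6*cos(3*x) - 20*cos(4*x).
Expand u² and (u')² and integrate term by term on (0, π), using: for integers n ≥ 1, ∫_0^π sin²(nx) dx = ∫_0^π cos²(nx) dx = π/2; for n ≠ n', ∫_0^π sin(nx)sin(n'x) dx = ∫_0^π cos(nx)cos(n'x) dx = 0; and by product-to-sum, ∫_0^π sin(nx)cos(n'x) dx = ½∫_0^π [sin((n+n')x) + sin((n−n')x)] dx, which is 0 when n+n' is even and 2n/(n²−n'²) when n+n' is odd (it need not vanish on (0, π)).
  u² squared terms: (-5)²·∫sin(4x)² dx = 25·π/2 = 25*π/2;  (-3)²·∫cos(2x)² dx = 9·π/2 = 9*π/2;  (-2)²·∫sin(3x)² dx = 4·π/2 = 2*π.
  u² cross terms: 2·(-5)·(-3)·∫sin(4x)·cos(2x) dx = 30·(0) = 0;  2·(-5)·(-2)·∫sin(4x)·sin(3x) dx = 20·(0) = 0;  2·(-3)·(-2)·∫cos(2x)·sin(3x) dx = 12·(6/5) = 72/5.
  So ∫_0^π u² dx = 25*π/2 + 9*π/2 + 2*π + 0 + 0 + 72/5 = 72/5 + 19*π.
  (u')² squared terms: (-20)²·∫cos(4x)² dx = 400·π/2 = 200*π;  (-6)²·∫cos(3x)² dx = 36·π/2 = 18*π;  (6)²·∫sin(2x)² dx = 36·π/2 = 18*π.
  (u')² cross terms: 2·(-20)·(-6)·∫cos(4x)·cos(3x) dx = 240·(0) = 0;  2·(-20)·(6)·∫cos(4x)·sin(2x) dx = -240·(0) = 0;  2·(-6)·(6)·∫cos(3x)·sin(2x) dx = -72·(-4/5) = 288/5.
  So ∫_0^π (u')² dx = 200*π + 18*π + 18*π + 0 + 0 + 288/5 = 288/5 + 236*π.
||u||_{H^1}^2 = (72/5 + 19*π) + (288/5 + 236*π) = 72 + 255*π.


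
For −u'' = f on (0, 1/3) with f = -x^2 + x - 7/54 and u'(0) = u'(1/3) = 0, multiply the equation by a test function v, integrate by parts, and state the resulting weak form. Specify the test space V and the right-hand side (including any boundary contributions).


V = H^1(0, 1/3) (no boundary constraint on v; u is determined up to an additive constant); weak form: ∫_0^1/3 u'v' dx = ∫_0^1/3 (-x^2 + x - 7/54) v dx for all v ∈ V.

Multiply both sides by a test function v and integrate from 0 to 1/3:
  ∫_0^1/3 −u''(x) v(x) dx = ∫_0^1/3 f(x) v(x) dx.
Integrate the LHS by parts once:
  ∫_0^1/3 −u'' v dx = −[u'(x) v(x)]_0^1/3 + ∫_0^1/3 u'(x) v'(x) dx.
Thus ∫_0^1/3 u'(x) v'(x) dx = ∫_0^1/3 f(x) v(x) dx + [u'(x) v(x)]_0^1/3.
Choose V so that boundary terms are either known or forced to vanish.
u has homogeneous Neumann: u'(0) = u'(1/3) = 0. So [u' v]_0^1/3 = 0·v(1/3) − 0·v(0) = 0 for any v; take V = H^1(0, 1/3).
Weak formulation: find u (satisfying any essential BC) such that ∫_0^1/3 u'(x) v'(x) dx = ∫_0^1/3 f v dx for all v ∈ V (homogeneous Neumann, so boundary terms vanish).
Substituting f(x) = -x^2 + x - 7/54, the right-hand side is ∫_0^1/3 (-x^2 + x - 7/54) v dx.
Compatibility check (pure Neumann): taking v ≡ 1 ∈ V gives 0 = ∫_0^1/3 f dx + (0) − (0), i.e. ∫_0^1/3 f dx must equal u'(0) − u'(1/3) = 0. Indeed ∫_0^1/3 (-x^2 + x - 7/54) dx = 0, so the data are compatible. The solution is then unique only up to an additive constant (fix it e.g. by requiring ∫_0^1/3 u dx = 0).


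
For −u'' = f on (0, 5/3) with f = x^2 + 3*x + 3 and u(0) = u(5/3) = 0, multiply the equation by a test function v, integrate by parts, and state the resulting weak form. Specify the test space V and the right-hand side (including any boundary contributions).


V = H^1_0(0, 5/3) (so v(0) = v(5/3) = 0); weak form: ∫_0^5/3 u'v' dx = ∫_0^5/3 (x^2 + 3*x + 3) v dx for all v ∈ V.

Multiply both sides by a test function v and integrate from 0 to 5/3:
  ∫_0^5/3 −u''(x) v(x) dx = ∫_0^5/3 f(x) v(x) dx.
Integrate the LHS by parts once:
  ∫_0^5/3 −u'' v dx = −[u'(x) v(x)]_0^5/3 + ∫_0^5/3 u'(x) v'(x) dx.
Thus ∫_0^5/3 u'(x) v'(x) dx = ∫_0^5/3 f(x) v(x) dx + [u'(x) v(x)]_0^5/3.
Choose V so that boundary terms are either known or forced to vanish.
u is Dirichlet: u(0) = u(5/3) = 0. Let V = H^1_0(0, 5/3); then v(0) = v(5/3) = 0, and [u' v]_0^5/3 = 0.
Weak formulation: find u (satisfying any essential BC) such that ∫_0^5/3 u'(x) v'(x) dx = ∫_0^5/3 f v dx for all v ∈ V.
Substituting f(x) = x^2 + 3*x + 3, the right-hand side is ∫_0^5/3 (x^2 + 3*x + 3) v dx.
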